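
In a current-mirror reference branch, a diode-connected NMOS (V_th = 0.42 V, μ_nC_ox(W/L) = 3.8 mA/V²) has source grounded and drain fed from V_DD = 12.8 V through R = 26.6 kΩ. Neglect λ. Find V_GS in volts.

V_GS = 0.905 V

With gate tied to drain, V_GS = V_DS ≥ V_GS − V_th, so the device is in saturation.
KCL at the drain: ½ k_n (V_GS − V_th)² = (V_DD − V_GS)/R.
Let x = V_GS − 0.42. Then 50.5 x² + x − 12.38 = 0, giving x = 0.485 V (positive root), so V_GS = 0.905 V.
I_D = (V_DD − V_GS)/R = (12.8 − 0.905) / 26.6 = 0.447 mA.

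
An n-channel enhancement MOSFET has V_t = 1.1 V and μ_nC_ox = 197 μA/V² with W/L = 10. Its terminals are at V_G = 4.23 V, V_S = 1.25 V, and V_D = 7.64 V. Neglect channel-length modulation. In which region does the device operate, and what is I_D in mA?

Saturation; I_D = 3.48 mA

V_GS = V_G − V_S = 4.23 − 1.25 = 2.98 V; V_DS = V_D − V_S = 7.64 − 1.25 = 6.39 V.
k_n = μ_nC_ox · (W/L) = 1.97 mA/V².
V_ov = V_GS − V_t = 2.98 − 1.1 = 1.88 V.
Since V_DS = 6.39 V ≥ V_ov = 1.88 V, the device is in saturation.
I_D = ½ k_n V_ov² = 0.5 × 1.97 × 1.88² = 3.48 mA.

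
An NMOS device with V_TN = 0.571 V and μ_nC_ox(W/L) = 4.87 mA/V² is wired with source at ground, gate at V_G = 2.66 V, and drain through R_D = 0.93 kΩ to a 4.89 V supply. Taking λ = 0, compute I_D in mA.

V_GS = V_G = 2.66 V, so V_ov = 2.66 − 0.571 = 2.09 V.
Assume saturation: I_D = ½ k_n V_ov² = 0.5 × 4.87 × 2.09² = 10.6 mA, giving V_DS = V_DD − I_D R_D = 4.89 − 10.6 × 0.93 = -4.99 V.
But -4.99 V < V_ov = 2.09 V, so the device is actually in triode.
In triode I_D = k_n[V_ov V_DS − ½ V_DS²] and I_D = (V_DD − V_DS)/R_D. Equating: 2.26 V_DS² − 10.46 V_DS + 4.89 = 0, giving V_DS = 0.528 V (the root below V_ov).
I_D = (4.89 − 0.528) / 0.93 = 4.69 mA.

I_D = 4.69 mA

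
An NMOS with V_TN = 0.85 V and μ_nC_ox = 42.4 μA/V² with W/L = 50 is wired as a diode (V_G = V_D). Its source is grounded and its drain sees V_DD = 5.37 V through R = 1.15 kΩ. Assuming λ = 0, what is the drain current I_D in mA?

With gate tied to drain, V_GS = V_DS ≥ V_GS − V_TN, so the device is in saturation.
k_n = μ_nC_ox · (W/L) = 2.12 mA/V².
KCL at the drain: ½ k_n (V_GS − V_TN)² = (V_DD − V_GS)/R.
Let x = V_GS − 0.85. Then 1.22 x² + x − 4.52 = 0, giving x = 1.56 V (positive root), so V_GS = 2.41 V.
I_D = (V_DD − V_GS)/R = (5.37 − 2.41) / 1.15 = 2.58 mA.

I_D = 2.58 mA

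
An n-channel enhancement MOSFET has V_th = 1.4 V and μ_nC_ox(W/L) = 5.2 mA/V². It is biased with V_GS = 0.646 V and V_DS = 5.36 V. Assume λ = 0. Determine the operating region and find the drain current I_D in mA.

V_GS = 0.646 V < V_th = 1.4 V, so the transistor is in cutoff.

Cutoff; I_D = 0 mA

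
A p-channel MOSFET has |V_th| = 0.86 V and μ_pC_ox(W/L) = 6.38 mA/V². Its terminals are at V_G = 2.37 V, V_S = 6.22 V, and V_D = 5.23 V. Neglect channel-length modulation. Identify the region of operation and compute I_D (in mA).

Triode; I_D = 15.8 mA

V_SG = V_S − V_G = 6.22 − 2.37 = 3.85 V; V_SD = V_S − V_D = 6.22 − 5.23 = 0.99 V.
V_ov = V_SG − |V_th| = 3.85 − 0.86 = 2.99 V.
Since V_SD = 0.99 V < V_ov = 2.99 V, the device is in the triode region.
I_D = k_p [V_ov · V_SD − ½ V_SD²] = 6.38 × [2.99 × 0.99 − 0.5 × 0.99²] = 15.8 mA.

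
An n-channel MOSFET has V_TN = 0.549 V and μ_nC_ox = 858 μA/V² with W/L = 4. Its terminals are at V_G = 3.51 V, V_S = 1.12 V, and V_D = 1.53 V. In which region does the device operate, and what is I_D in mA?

Triode; I_D = 2.30 mA

V_GS = V_G − V_S = 3.51 − 1.12 = 2.39 V; V_DS = V_D − V_S = 1.53 − 1.12 = 0.41 V.
k_n = μ_nC_ox · (W/L) = 3.432 mA/V².
V_ov = V_GS − V_TN = 2.39 − 0.549 = 1.84 V.
Since V_DS = 0.41 V < V_ov = 1.84 V, the device is in the triode region.
I_D = k_n [V_ov · V_DS − ½ V_DS²] = 3.432 × [1.84 × 0.41 − 0.5 × 0.41²] = 2.3 mA.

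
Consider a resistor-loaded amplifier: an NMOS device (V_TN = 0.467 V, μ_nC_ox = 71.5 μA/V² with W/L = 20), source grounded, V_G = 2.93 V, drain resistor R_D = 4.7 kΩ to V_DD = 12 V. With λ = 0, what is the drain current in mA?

V_GS = V_G = 2.93 V, so V_ov = 2.93 − 0.467 = 2.46 V.
k_n = μ_nC_ox · (W/L) = 1.43 mA/V².
Assume saturation: I_D = ½ k_n V_ov² = 0.5 × 1.43 × 2.46² = 4.34 mA, giving V_DS = V_DD − I_D R_D = 12 − 4.34 × 4.7 = -8.39 V.
But -8.39 V < V_ov = 2.46 V, so the device is actually in triode.
In triode I_D = k_n[V_ov V_DS − ½ V_DS²] and I_D = (V_DD − V_DS)/R_D. Equating: 3.36 V_DS² − 17.55 V_DS + 12 = 0, giving V_DS = 0.809 V (the root below V_ov).
I_D = (12 − 0.809) / 4.7 = 2.38 mA.

I_D = 2.38 mA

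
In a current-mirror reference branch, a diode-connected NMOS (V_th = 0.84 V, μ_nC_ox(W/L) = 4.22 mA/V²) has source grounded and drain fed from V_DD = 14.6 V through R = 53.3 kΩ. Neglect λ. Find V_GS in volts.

V_GS = 1.19 V

With gate tied to drain, V_GS = V_DS ≥ V_GS − V_th, so the device is in saturation.
KCL at the drain: ½ k_n (V_GS − V_th)² = (V_DD − V_GS)/R.
Let x = V_GS − 0.84. Then 112 x² + x − 13.76 = 0, giving x = 0.345 V (positive root), so V_GS = 1.19 V.
I_D = (V_DD − V_GS)/R = (14.6 − 1.19) / 53.3 = 0.252 mA.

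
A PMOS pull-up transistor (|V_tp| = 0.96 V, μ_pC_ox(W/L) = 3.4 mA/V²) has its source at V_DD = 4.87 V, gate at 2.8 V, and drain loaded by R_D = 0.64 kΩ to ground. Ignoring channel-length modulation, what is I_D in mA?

I_D = 2.09 mA

V_SG = V_DD − V_G = 4.87 − 2.8 = 2.07 V, so V_ov = 2.07 − 0.96 = 1.11 V.
Assume saturation: I_D = ½ k_p V_ov² = 0.5 × 3.4 × 1.11² = 2.09 mA, giving V_SD = V_DD − I_D R_D = 4.87 − 2.09 × 0.64 = 3.53 V.
V_SD = 3.53 V ≥ V_ov = 1.11 V, confirming saturation.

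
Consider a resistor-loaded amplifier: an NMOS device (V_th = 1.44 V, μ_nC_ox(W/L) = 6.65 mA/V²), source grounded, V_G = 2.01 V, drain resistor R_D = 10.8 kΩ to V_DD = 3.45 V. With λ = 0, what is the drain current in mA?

I_D = 0.311 mA

V_GS = V_G = 2.01 V, so V_ov = 2.01 − 1.44 = 0.57 V.
Assume saturation: I_D = ½ k_n V_ov² = 0.5 × 6.65 × 0.57² = 1.08 mA, giving V_DS = V_DD − I_D R_D = 3.45 − 1.08 × 10.8 = -8.22 V.
But -8.22 V < V_ov = 0.57 V, so the device is actually in triode.
In triode I_D = k_n[V_ov V_DS − ½ V_DS²] and I_D = (V_DD − V_DS)/R_D. Equating: 35.9 V_DS² − 41.94 V_DS + 3.45 = 0, giving V_DS = 0.0891 V (the root below V_ov).
I_D = (3.45 − 0.0891) / 10.8 = 0.311 mA.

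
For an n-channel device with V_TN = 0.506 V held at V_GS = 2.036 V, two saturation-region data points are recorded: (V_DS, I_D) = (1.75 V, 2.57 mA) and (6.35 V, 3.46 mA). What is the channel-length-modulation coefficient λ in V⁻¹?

λ = 0.0867 V⁻¹

With V_GS fixed, I_D ∝ (1 + λ V_DS) in saturation, so I_D2/I_D1 = (1 + λ V_DS2)/(1 + λ V_DS1).
3.46/2.57 = 1.346 = (1 + 6.35 λ)/(1 + 1.75 λ).
Solving: λ (I_D1 V_DS2 − I_D2 V_DS1) = I_D2 − I_D1, so λ = (3.46 − 2.57) / (2.57 × 6.35 − 3.46 × 1.75) = 0.89 / 10.3 = 0.0867 V⁻¹.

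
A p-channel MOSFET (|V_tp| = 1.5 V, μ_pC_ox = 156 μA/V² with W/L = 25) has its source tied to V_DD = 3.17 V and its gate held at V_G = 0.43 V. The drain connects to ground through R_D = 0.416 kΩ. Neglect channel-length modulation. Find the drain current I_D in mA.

V_SG = V_DD − V_G = 3.17 − 0.43 = 2.74 V, so V_ov = 2.74 − 1.5 = 1.24 V.
k_p = μ_pC_ox · (W/L) = 3.9 mA/V².
Assume saturation: I_D = ½ k_p V_ov² = 0.5 × 3.9 × 1.24² = 3 mA, giving V_SD = V_DD − I_D R_D = 3.17 − 3 × 0.416 = 1.92 V.
V_SD = 1.92 V ≥ V_ov = 1.24 V, confirming saturation.

I_D = 3.00 mA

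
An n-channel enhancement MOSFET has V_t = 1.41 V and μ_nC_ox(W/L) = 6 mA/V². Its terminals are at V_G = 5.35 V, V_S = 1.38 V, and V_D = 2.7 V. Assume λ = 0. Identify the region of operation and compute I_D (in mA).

V_GS = V_G − V_S = 5.35 − 1.38 = 3.97 V; V_DS = V_D − V_S = 2.7 − 1.38 = 1.32 V.
V_ov = V_GS − V_t = 3.97 − 1.41 = 2.56 V.
Since V_DS = 1.32 V < V_ov = 2.56 V, the device is in the triode region.
I_D = k_n [V_ov · V_DS − ½ V_DS²] = 6 × [2.56 × 1.32 − 0.5 × 1.32²] = 15 mA.

Triode; I_D = 15.0 mA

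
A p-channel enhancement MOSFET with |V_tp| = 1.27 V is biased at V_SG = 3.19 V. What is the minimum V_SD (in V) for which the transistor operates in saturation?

The boundary between triode and saturation is V_SD = V_SG − |V_tp| = V_ov.
V_ov = 3.19 − 1.27 = 1.92 V.

V_SD,sat = 1.92 V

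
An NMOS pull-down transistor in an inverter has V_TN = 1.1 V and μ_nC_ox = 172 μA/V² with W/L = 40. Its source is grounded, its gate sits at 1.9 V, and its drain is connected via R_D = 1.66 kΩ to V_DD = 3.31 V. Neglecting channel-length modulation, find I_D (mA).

V_GS = V_G = 1.9 V, so V_ov = 1.9 − 1.1 = 0.8 V.
k_n = μ_nC_ox · (W/L) = 6.88 mA/V².
Assume saturation: I_D = ½ k_n V_ov² = 0.5 × 6.88 × 0.8² = 2.2 mA, giving V_DS = V_DD − I_D R_D = 3.31 − 2.2 × 1.66 = -0.345 V.
But -0.345 V < V_ov = 0.8 V, so the device is actually in triode.
In triode I_D = k_n[V_ov V_DS − ½ V_DS²] and I_D = (V_DD − V_DS)/R_D. Equating: 5.71 V_DS² − 10.14 V_DS + 3.31 = 0, giving V_DS = 0.431 V (the root below V_ov).
I_D = (3.31 − 0.431) / 1.66 = 1.73 mA.

I_D = 1.73 mA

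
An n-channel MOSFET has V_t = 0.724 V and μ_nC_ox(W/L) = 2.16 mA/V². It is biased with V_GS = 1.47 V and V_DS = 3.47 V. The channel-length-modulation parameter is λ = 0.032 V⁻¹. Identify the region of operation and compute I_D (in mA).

Saturation; I_D = 0.668 mA

V_ov = V_GS − V_t = 1.47 − 0.724 = 0.746 V.
Since V_DS = 3.47 V ≥ V_ov = 0.746 V, the device is in saturation.
I_D = ½ k_n V_ov² (1 + λ V_DS) = 0.5 × 2.16 × 0.746² × (1 + 0.032 × 3.47) = 0.668 mA.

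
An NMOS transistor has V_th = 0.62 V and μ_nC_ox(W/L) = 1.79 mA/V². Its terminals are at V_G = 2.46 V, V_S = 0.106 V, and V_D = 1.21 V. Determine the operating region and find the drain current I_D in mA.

V_GS = V_G − V_S = 2.46 − 0.106 = 2.35 V; V_DS = V_D − V_S = 1.21 − 0.106 = 1.1 V.
V_ov = V_GS − V_th = 2.35 − 0.62 = 1.73 V.
Since V_DS = 1.1 V < V_ov = 1.73 V, the device is in the triode region.
I_D = k_n [V_ov · V_DS − ½ V_DS²] = 1.79 × [1.73 × 1.1 − 0.5 × 1.1²] = 2.34 mA.

Triode; I_D = 2.34 mA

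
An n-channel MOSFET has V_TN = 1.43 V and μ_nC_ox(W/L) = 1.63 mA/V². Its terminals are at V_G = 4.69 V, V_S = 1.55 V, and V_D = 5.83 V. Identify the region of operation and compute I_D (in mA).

V_GS = V_G − V_S = 4.69 − 1.55 = 3.14 V; V_DS = V_D − V_S = 5.83 − 1.55 = 4.28 V.
V_ov = V_GS − V_TN = 3.14 − 1.43 = 1.71 V.
Since V_DS = 4.28 V ≥ V_ov = 1.71 V, the device is in saturation.
I_D = ½ k_n V_ov² = 0.5 × 1.63 × 1.71² = 2.38 mA.

Saturation; I_D = 2.38 mA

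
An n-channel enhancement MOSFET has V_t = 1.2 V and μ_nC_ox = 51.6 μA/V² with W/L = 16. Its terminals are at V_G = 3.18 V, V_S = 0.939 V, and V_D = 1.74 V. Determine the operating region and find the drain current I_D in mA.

V_GS = V_G − V_S = 3.18 − 0.939 = 2.24 V; V_DS = V_D − V_S = 1.74 − 0.939 = 0.801 V.
k_n = μ_nC_ox · (W/L) = 0.8256 mA/V².
V_ov = V_GS − V_t = 2.24 − 1.2 = 1.04 V.
Since V_DS = 0.801 V < V_ov = 1.04 V, the device is in the triode region.
I_D = k_n [V_ov · V_DS − ½ V_DS²] = 0.8256 × [1.04 × 0.801 − 0.5 × 0.801²] = 0.424 mA.

Triode; I_D = 0.424 mA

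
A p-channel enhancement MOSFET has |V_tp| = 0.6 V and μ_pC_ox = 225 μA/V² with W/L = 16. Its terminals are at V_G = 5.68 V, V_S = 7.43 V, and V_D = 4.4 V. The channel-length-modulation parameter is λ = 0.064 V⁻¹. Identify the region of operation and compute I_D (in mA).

Saturation; I_D = 2.84 mA

V_SG = V_S − V_G = 7.43 − 5.68 = 1.75 V; V_SD = V_S − V_D = 7.43 − 4.4 = 3.03 V.
k_p = μ_pC_ox · (W/L) = 3.6 mA/V².
V_ov = V_SG − |V_tp| = 1.75 − 0.6 = 1.15 V.
Since V_SD = 3.03 V ≥ V_ov = 1.15 V, the device is in saturation.
I_D = ½ k_p V_ov² (1 + λ V_SD) = 0.5 × 3.6 × 1.15² × (1 + 0.064 × 3.03) = 2.84 mA.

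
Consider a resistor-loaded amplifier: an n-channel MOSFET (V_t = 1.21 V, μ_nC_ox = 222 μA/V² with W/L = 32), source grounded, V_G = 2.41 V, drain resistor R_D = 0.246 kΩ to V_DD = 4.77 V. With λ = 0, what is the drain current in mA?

V_GS = V_G = 2.41 V, so V_ov = 2.41 − 1.21 = 1.2 V.
k_n = μ_nC_ox · (W/L) = 7.104 mA/V².
Assume saturation: I_D = ½ k_n V_ov² = 0.5 × 7.104 × 1.2² = 5.11 mA, giving V_DS = V_DD − I_D R_D = 4.77 − 5.11 × 0.246 = 3.51 V.
V_DS = 3.51 V ≥ V_ov = 1.2 V, confirming saturation.

I_D = 5.11 mA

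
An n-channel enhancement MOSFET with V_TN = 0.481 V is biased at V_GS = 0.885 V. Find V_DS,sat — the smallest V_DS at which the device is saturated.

V_DS,sat = 0.404 V

The boundary between triode and saturation is V_DS = V_GS − V_TN = V_ov.
V_ov = 0.885 − 0.481 = 0.404 V.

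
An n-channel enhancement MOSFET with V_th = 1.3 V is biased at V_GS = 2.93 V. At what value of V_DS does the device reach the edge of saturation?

V_DS,sat = 1.63 V

The boundary between triode and saturation is V_DS = V_GS − V_th = V_ov.
V_ov = 2.93 − 1.3 = 1.63 V.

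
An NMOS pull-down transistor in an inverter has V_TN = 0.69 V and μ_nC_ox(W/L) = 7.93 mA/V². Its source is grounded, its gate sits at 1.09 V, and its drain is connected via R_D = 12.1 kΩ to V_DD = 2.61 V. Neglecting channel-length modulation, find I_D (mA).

V_GS = V_G = 1.09 V, so V_ov = 1.09 − 0.69 = 0.4 V.
Assume saturation: I_D = ½ k_n V_ov² = 0.5 × 7.93 × 0.4² = 0.634 mA, giving V_DS = V_DD − I_D R_D = 2.61 − 0.634 × 12.1 = -5.07 V.
But -5.07 V < V_ov = 0.4 V, so the device is actually in triode.
In triode I_D = k_n[V_ov V_DS − ½ V_DS²] and I_D = (V_DD − V_DS)/R_D. Equating: 48 V_DS² − 39.38 V_DS + 2.61 = 0, giving V_DS = 0.0727 V (the root below V_ov).
I_D = (2.61 − 0.0727) / 12.1 = 0.21 mA.

I_D = 0.210 mA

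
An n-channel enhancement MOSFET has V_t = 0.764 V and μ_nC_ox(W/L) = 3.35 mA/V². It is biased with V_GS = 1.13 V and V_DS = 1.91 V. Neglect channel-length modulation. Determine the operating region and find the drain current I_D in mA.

Saturation; I_D = 0.224 mA

V_ov = V_GS − V_t = 1.13 − 0.764 = 0.366 V.
Since V_DS = 1.91 V ≥ V_ov = 0.366 V, the device is in saturation.
I_D = ½ k_n V_ov² = 0.5 × 3.35 × 0.366² = 0.224 mA.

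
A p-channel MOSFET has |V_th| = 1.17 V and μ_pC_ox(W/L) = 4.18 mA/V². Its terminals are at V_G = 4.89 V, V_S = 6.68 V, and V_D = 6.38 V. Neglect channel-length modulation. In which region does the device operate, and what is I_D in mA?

V_SG = V_S − V_G = 6.68 − 4.89 = 1.79 V; V_SD = V_S − V_D = 6.68 − 6.38 = 0.3 V.
V_ov = V_SG − |V_th| = 1.79 − 1.17 = 0.62 V.
Since V_SD = 0.3 V < V_ov = 0.62 V, the device is in the triode region.
I_D = k_p [V_ov · V_SD − ½ V_SD²] = 4.18 × [0.62 × 0.3 − 0.5 × 0.3²] = 0.589 mA.

Triode; I_D = 0.589 mA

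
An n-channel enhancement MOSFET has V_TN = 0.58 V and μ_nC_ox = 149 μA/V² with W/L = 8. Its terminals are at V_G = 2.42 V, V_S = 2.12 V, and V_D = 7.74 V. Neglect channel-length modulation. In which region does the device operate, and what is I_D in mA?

Cutoff; I_D = 0 mA

V_GS = V_G − V_S = 2.42 − 2.12 = 0.3 V; V_DS = V_D − V_S = 7.74 − 2.12 = 5.62 V.
V_GS = 0.3 V < V_TN = 0.58 V, so the transistor is in cutoff.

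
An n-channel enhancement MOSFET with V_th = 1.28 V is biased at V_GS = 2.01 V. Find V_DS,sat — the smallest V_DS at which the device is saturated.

The boundary between triode and saturation is V_DS = V_GS − V_th = V_ov.
V_ov = 2.01 − 1.28 = 0.73 V.

V_DS,sat = 0.730 V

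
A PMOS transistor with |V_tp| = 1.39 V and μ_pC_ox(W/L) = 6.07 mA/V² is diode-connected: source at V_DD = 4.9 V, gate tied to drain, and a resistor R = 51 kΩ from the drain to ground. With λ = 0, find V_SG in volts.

With gate tied to drain, V_SG = V_SD ≥ V_SG − |V_tp|, so the device is in saturation.
KCL at the drain: ½ k_p (V_SG − |V_tp|)² = (V_DD − V_SG)/R.
Let x = V_SG − 1.39. Then 155 x² + x − 3.51 = 0, giving x = 0.147 V (positive root), so V_SG = 1.54 V.
I_D = (V_DD − V_SG)/R = (4.9 − 1.54) / 51 = 0.0659 mA.

V_SG = 1.54 V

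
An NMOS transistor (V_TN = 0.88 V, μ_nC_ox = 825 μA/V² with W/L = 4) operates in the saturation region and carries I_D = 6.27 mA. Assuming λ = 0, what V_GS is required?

V_GS = 2.83 V

k_n = μ_nC_ox · (W/L) = 3.3 mA/V².
In saturation I_D = ½ k_n (V_GS − V_TN)², so V_GS − V_TN = √(2 I_D / k_n) = √(2 × 6.27 / 3.3) = 1.95 V.
V_GS = 0.88 + 1.95 = 2.83 V.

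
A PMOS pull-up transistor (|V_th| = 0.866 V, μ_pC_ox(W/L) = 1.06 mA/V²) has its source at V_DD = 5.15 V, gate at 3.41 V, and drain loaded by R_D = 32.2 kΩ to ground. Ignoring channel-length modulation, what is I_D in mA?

V_SG = V_DD − V_G = 5.15 − 3.41 = 1.74 V, so V_ov = 1.74 − 0.866 = 0.874 V.
Assume saturation: I_D = ½ k_p V_ov² = 0.5 × 1.06 × 0.874² = 0.405 mA, giving V_SD = V_DD − I_D R_D = 5.15 − 0.405 × 32.2 = -7.89 V.
But -7.89 V < V_ov = 0.874 V, so the device is actually in triode.
In triode I_D = k_p[V_ov V_SD − ½ V_SD²] and I_D = (V_DD − V_SD)/R_D. Equating: 17.1 V_SD² − 30.83 V_SD + 5.15 = 0, giving V_SD = 0.186 V (the root below V_ov).
I_D = (5.15 − 0.186) / 32.2 = 0.154 mA.

I_D = 0.154 mA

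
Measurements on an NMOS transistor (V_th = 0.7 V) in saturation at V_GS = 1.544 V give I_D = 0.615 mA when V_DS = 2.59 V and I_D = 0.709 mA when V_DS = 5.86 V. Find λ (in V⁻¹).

λ = 0.0532 V⁻¹

With V_GS fixed, I_D ∝ (1 + λ V_DS) in saturation, so I_D2/I_D1 = (1 + λ V_DS2)/(1 + λ V_DS1).
0.709/0.615 = 1.153 = (1 + 5.86 λ)/(1 + 2.59 λ).
Solving: λ (I_D1 V_DS2 − I_D2 V_DS1) = I_D2 − I_D1, so λ = (0.709 − 0.615) / (0.615 × 5.86 − 0.709 × 2.59) = 0.094 / 1.77 = 0.0532 V⁻¹.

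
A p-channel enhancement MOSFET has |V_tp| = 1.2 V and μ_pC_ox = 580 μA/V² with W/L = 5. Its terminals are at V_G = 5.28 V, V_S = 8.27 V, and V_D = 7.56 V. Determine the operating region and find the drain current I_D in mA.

V_SG = V_S − V_G = 8.27 − 5.28 = 2.99 V; V_SD = V_S − V_D = 8.27 − 7.56 = 0.71 V.
k_p = μ_pC_ox · (W/L) = 2.9 mA/V².
V_ov = V_SG − |V_tp| = 2.99 − 1.2 = 1.79 V.
Since V_SD = 0.71 V < V_ov = 1.79 V, the device is in the triode region.
I_D = k_p [V_ov · V_SD − ½ V_SD²] = 2.9 × [1.79 × 0.71 − 0.5 × 0.71²] = 2.95 mA.

Triode; I_D = 2.95 mA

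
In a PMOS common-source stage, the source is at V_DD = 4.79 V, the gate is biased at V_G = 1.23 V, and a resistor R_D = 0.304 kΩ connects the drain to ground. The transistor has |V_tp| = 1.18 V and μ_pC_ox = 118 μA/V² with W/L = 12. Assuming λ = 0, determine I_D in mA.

V_SG = V_DD − V_G = 4.79 − 1.23 = 3.56 V, so V_ov = 3.56 − 1.18 = 2.38 V.
k_p = μ_pC_ox · (W/L) = 1.416 mA/V².
Assume saturation: I_D = ½ k_p V_ov² = 0.5 × 1.416 × 2.38² = 4.01 mA, giving V_SD = V_DD − I_D R_D = 4.79 − 4.01 × 0.304 = 3.57 V.
V_SD = 3.57 V ≥ V_ov = 2.38 V, confirming saturation.

I_D = 4.01 mA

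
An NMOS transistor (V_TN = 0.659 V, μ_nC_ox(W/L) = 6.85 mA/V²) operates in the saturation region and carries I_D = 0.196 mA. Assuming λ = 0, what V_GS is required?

In saturation I_D = ½ k_n (V_GS − V_TN)², so V_GS − V_TN = √(2 I_D / k_n) = √(2 × 0.196 / 6.85) = 0.239 V.
V_GS = 0.659 + 0.239 = 0.898 V.

V_GS = 0.898 V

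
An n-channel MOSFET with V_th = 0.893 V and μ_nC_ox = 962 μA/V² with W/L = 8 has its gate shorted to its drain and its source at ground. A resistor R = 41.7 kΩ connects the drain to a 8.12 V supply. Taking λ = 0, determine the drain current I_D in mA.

I_D = 0.168 mA

With gate tied to drain, V_GS = V_DS ≥ V_GS − V_th, so the device is in saturation.
k_n = μ_nC_ox · (W/L) = 7.696 mA/V².
KCL at the drain: ½ k_n (V_GS − V_th)² = (V_DD − V_GS)/R.
Let x = V_GS − 0.893. Then 160 x² + x − 7.227 = 0, giving x = 0.209 V (positive root), so V_GS = 1.1 V.
I_D = (V_DD − V_GS)/R = (8.12 − 1.1) / 41.7 = 0.168 mA.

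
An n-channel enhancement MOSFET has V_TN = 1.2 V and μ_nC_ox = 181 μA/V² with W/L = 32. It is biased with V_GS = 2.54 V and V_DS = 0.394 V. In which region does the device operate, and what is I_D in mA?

Triode; I_D = 2.61 mA

k_n = μ_nC_ox · (W/L) = 5.792 mA/V².
V_ov = V_GS − V_TN = 2.54 − 1.2 = 1.34 V.
Since V_DS = 0.394 V < V_ov = 1.34 V, the device is in the triode region.
I_D = k_n [V_ov · V_DS − ½ V_DS²] = 5.792 × [1.34 × 0.394 − 0.5 × 0.394²] = 2.61 mA.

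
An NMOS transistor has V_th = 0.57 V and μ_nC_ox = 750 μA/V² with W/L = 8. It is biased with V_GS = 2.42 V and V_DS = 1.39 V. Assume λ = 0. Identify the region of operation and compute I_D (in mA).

Triode; I_D = 9.63 mA

k_n = μ_nC_ox · (W/L) = 6 mA/V².
V_ov = V_GS − V_th = 2.42 − 0.57 = 1.85 V.
Since V_DS = 1.39 V < V_ov = 1.85 V, the device is in the triode region.
I_D = k_n [V_ov · V_DS − ½ V_DS²] = 6 × [1.85 × 1.39 − 0.5 × 1.39²] = 9.63 mA.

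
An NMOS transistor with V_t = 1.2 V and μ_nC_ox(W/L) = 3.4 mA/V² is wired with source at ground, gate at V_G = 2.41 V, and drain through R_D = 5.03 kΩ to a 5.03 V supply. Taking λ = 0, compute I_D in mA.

V_GS = V_G = 2.41 V, so V_ov = 2.41 − 1.2 = 1.21 V.
Assume saturation: I_D = ½ k_n V_ov² = 0.5 × 3.4 × 1.21² = 2.49 mA, giving V_DS = V_DD − I_D R_D = 5.03 − 2.49 × 5.03 = -7.49 V.
But -7.49 V < V_ov = 1.21 V, so the device is actually in triode.
In triode I_D = k_n[V_ov V_DS − ½ V_DS²] and I_D = (V_DD − V_DS)/R_D. Equating: 8.55 V_DS² − 21.69 V_DS + 5.03 = 0, giving V_DS = 0.258 V (the root below V_ov).
I_D = (5.03 − 0.258) / 5.03 = 0.949 mA.

I_D = 0.949 mA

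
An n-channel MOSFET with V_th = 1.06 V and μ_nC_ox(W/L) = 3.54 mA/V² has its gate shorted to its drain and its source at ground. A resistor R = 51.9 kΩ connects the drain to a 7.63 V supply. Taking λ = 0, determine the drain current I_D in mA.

With gate tied to drain, V_GS = V_DS ≥ V_GS − V_th, so the device is in saturation.
KCL at the drain: ½ k_n (V_GS − V_th)² = (V_DD − V_GS)/R.
Let x = V_GS − 1.06. Then 91.9 x² + x − 6.57 = 0, giving x = 0.262 V (positive root), so V_GS = 1.32 V.
I_D = (V_DD − V_GS)/R = (7.63 − 1.32) / 51.9 = 0.122 mA.

I_D = 0.122 mA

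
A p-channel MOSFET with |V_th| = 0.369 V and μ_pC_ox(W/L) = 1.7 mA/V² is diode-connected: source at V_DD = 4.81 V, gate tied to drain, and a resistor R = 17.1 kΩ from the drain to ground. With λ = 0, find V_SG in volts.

V_SG = 0.888 V

With gate tied to drain, V_SG = V_SD ≥ V_SG − |V_th|, so the device is in saturation.
KCL at the drain: ½ k_p (V_SG − |V_th|)² = (V_DD − V_SG)/R.
Let x = V_SG − 0.369. Then 14.5 x² + x − 4.441 = 0, giving x = 0.519 V (positive root), so V_SG = 0.888 V.
I_D = (V_DD − V_SG)/R = (4.81 − 0.888) / 17.1 = 0.229 mA.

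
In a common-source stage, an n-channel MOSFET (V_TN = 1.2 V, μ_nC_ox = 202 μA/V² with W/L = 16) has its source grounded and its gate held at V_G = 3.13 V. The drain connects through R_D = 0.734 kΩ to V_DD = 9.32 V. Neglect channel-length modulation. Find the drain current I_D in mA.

V_GS = V_G = 3.13 V, so V_ov = 3.13 − 1.2 = 1.93 V.
k_n = μ_nC_ox · (W/L) = 3.232 mA/V².
Assume saturation: I_D = ½ k_n V_ov² = 0.5 × 3.232 × 1.93² = 6.02 mA, giving V_DS = V_DD − I_D R_D = 9.32 − 6.02 × 0.734 = 4.9 V.
V_DS = 4.9 V ≥ V_ov = 1.93 V, confirming saturation.

I_D = 6.02 mA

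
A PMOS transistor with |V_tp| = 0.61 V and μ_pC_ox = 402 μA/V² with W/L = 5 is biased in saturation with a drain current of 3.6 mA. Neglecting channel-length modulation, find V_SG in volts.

V_SG = 2.50 V

k_p = μ_pC_ox · (W/L) = 2.01 mA/V².
In saturation I_D = ½ k_p (V_SG − |V_tp|)², so V_SG − |V_tp| = √(2 I_D / k_p) = √(2 × 3.6 / 2.01) = 1.89 V.
V_SG = 0.61 + 1.89 = 2.5 V.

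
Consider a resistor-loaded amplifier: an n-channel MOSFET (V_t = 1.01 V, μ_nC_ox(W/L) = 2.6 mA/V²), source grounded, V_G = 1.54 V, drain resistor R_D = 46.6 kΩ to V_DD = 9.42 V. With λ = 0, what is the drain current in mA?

V_GS = V_G = 1.54 V, so V_ov = 1.54 − 1.01 = 0.53 V.
Assume saturation: I_D = ½ k_n V_ov² = 0.5 × 2.6 × 0.53² = 0.365 mA, giving V_DS = V_DD − I_D R_D = 9.42 − 0.365 × 46.6 = -7.6 V.
But -7.6 V < V_ov = 0.53 V, so the device is actually in triode.
In triode I_D = k_n[V_ov V_DS − ½ V_DS²] and I_D = (V_DD − V_DS)/R_D. Equating: 60.6 V_DS² − 65.21 V_DS + 9.42 = 0, giving V_DS = 0.172 V (the root below V_ov).
I_D = (9.42 − 0.172) / 46.6 = 0.198 mA.

I_D = 0.198 mA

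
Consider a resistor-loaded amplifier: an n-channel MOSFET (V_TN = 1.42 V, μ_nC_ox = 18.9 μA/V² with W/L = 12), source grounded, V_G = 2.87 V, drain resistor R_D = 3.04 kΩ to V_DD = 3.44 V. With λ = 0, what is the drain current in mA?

V_GS = V_G = 2.87 V, so V_ov = 2.87 − 1.42 = 1.45 V.
k_n = μ_nC_ox · (W/L) = 0.2268 mA/V².
Assume saturation: I_D = ½ k_n V_ov² = 0.5 × 0.2268 × 1.45² = 0.238 mA, giving V_DS = V_DD − I_D R_D = 3.44 − 0.238 × 3.04 = 2.72 V.
V_DS = 2.72 V ≥ V_ov = 1.45 V, confirming saturation.

I_D = 0.238 mA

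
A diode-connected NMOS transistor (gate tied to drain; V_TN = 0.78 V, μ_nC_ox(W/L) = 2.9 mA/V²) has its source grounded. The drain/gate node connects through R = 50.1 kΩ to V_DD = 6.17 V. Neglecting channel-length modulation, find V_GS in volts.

V_GS = 1.05 V

With gate tied to drain, V_GS = V_DS ≥ V_GS − V_TN, so the device is in saturation.
KCL at the drain: ½ k_n (V_GS − V_TN)² = (V_DD − V_GS)/R.
Let x = V_GS − 0.78. Then 72.6 x² + x − 5.39 = 0, giving x = 0.266 V (positive root), so V_GS = 1.05 V.
I_D = (V_DD − V_GS)/R = (6.17 − 1.05) / 50.1 = 0.102 mA.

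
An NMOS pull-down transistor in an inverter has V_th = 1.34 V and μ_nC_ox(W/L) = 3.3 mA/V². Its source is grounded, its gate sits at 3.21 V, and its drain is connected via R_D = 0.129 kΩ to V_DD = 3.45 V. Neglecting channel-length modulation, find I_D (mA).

I_D = 5.77 mA

V_GS = V_G = 3.21 V, so V_ov = 3.21 − 1.34 = 1.87 V.
Assume saturation: I_D = ½ k_n V_ov² = 0.5 × 3.3 × 1.87² = 5.77 mA, giving V_DS = V_DD − I_D R_D = 3.45 − 5.77 × 0.129 = 2.71 V.
V_DS = 2.71 V ≥ V_ov = 1.87 V, confirming saturation.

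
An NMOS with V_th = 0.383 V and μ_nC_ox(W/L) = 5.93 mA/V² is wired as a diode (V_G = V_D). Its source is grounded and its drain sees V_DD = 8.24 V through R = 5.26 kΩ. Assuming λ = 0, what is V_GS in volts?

V_GS = 1.06 V

With gate tied to drain, V_GS = V_DS ≥ V_GS − V_th, so the device is in saturation.
KCL at the drain: ½ k_n (V_GS − V_th)² = (V_DD − V_GS)/R.
Let x = V_GS − 0.383. Then 15.6 x² + x − 7.857 = 0, giving x = 0.678 V (positive root), so V_GS = 1.06 V.
I_D = (V_DD − V_GS)/R = (8.24 − 1.06) / 5.26 = 1.36 mA.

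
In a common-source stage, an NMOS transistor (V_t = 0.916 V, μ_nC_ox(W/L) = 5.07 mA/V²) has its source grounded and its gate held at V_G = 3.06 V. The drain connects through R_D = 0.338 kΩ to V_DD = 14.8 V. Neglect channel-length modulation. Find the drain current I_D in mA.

I_D = 11.7 mA

V_GS = V_G = 3.06 V, so V_ov = 3.06 − 0.916 = 2.14 V.
Assume saturation: I_D = ½ k_n V_ov² = 0.5 × 5.07 × 2.14² = 11.7 mA, giving V_DS = V_DD − I_D R_D = 14.8 − 11.7 × 0.338 = 10.9 V.
V_DS = 10.9 V ≥ V_ov = 2.14 V, confirming saturation.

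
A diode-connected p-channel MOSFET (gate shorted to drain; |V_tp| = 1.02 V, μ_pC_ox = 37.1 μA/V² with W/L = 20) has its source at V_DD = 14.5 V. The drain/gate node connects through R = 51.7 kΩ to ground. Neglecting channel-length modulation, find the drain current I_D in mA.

With gate tied to drain, V_SG = V_SD ≥ V_SG − |V_tp|, so the device is in saturation.
k_p = μ_pC_ox · (W/L) = 0.742 mA/V².
KCL at the drain: ½ k_p (V_SG − |V_tp|)² = (V_DD − V_SG)/R.
Let x = V_SG − 1.02. Then 19.2 x² + x − 13.48 = 0, giving x = 0.813 V (positive root), so V_SG = 1.83 V.
I_D = (V_DD − V_SG)/R = (14.5 − 1.83) / 51.7 = 0.245 mA.

I_D = 0.245 mA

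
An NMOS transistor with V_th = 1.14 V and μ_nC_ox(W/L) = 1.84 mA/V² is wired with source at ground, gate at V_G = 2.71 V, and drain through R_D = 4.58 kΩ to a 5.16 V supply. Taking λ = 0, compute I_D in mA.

V_GS = V_G = 2.71 V, so V_ov = 2.71 − 1.14 = 1.57 V.
Assume saturation: I_D = ½ k_n V_ov² = 0.5 × 1.84 × 1.57² = 2.27 mA, giving V_DS = V_DD − I_D R_D = 5.16 − 2.27 × 4.58 = -5.23 V.
But -5.23 V < V_ov = 1.57 V, so the device is actually in triode.
In triode I_D = k_n[V_ov V_DS − ½ V_DS²] and I_D = (V_DD − V_DS)/R_D. Equating: 4.21 V_DS² − 14.23 V_DS + 5.16 = 0, giving V_DS = 0.413 V (the root below V_ov).
I_D = (5.16 − 0.413) / 4.58 = 1.04 mA.

I_D = 1.04 mA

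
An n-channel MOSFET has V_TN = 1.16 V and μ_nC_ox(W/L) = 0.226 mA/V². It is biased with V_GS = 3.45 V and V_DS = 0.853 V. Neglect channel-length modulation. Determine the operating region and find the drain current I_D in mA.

Triode; I_D = 0.359 mA

V_ov = V_GS − V_TN = 3.45 − 1.16 = 2.29 V.
Since V_DS = 0.853 V < V_ov = 2.29 V, the device is in the triode region.
I_D = k_n [V_ov · V_DS − ½ V_DS²] = 0.226 × [2.29 × 0.853 − 0.5 × 0.853²] = 0.359 mA.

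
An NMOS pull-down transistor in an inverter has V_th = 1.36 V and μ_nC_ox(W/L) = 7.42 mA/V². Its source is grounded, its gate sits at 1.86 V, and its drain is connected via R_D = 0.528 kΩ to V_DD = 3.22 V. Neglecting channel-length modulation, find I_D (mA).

V_GS = V_G = 1.86 V, so V_ov = 1.86 − 1.36 = 0.5 V.
Assume saturation: I_D = ½ k_n V_ov² = 0.5 × 7.42 × 0.5² = 0.927 mA, giving V_DS = V_DD − I_D R_D = 3.22 − 0.927 × 0.528 = 2.73 V.
V_DS = 2.73 V ≥ V_ov = 0.5 V, confirming saturation.

I_D = 0.927 mA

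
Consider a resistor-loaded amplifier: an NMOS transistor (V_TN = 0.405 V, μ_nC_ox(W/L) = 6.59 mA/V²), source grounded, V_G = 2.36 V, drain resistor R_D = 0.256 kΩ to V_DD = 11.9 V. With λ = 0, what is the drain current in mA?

I_D = 12.6 mA

V_GS = V_G = 2.36 V, so V_ov = 2.36 − 0.405 = 1.95 V.
Assume saturation: I_D = ½ k_n V_ov² = 0.5 × 6.59 × 1.95² = 12.6 mA, giving V_DS = V_DD − I_D R_D = 11.9 − 12.6 × 0.256 = 8.68 V.
V_DS = 8.68 V ≥ V_ov = 1.95 V, confirming saturation.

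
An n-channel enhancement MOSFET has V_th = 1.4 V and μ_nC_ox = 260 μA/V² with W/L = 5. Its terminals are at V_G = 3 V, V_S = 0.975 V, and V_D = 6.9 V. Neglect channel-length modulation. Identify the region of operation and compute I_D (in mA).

Saturation; I_D = 0.254 mA

V_GS = V_G − V_S = 3 − 0.975 = 2.02 V; V_DS = V_D − V_S = 6.9 − 0.975 = 5.93 V.
k_n = μ_nC_ox · (W/L) = 1.3 mA/V².
V_ov = V_GS − V_th = 2.02 − 1.4 = 0.625 V.
Since V_DS = 5.93 V ≥ V_ov = 0.625 V, the device is in saturation.
I_D = ½ k_n V_ov² = 0.5 × 1.3 × 0.625² = 0.254 mA.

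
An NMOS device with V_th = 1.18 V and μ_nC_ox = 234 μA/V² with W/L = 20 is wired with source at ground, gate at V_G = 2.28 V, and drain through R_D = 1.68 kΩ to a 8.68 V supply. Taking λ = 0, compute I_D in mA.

V_GS = V_G = 2.28 V, so V_ov = 2.28 − 1.18 = 1.1 V.
k_n = μ_nC_ox · (W/L) = 4.68 mA/V².
Assume saturation: I_D = ½ k_n V_ov² = 0.5 × 4.68 × 1.1² = 2.83 mA, giving V_DS = V_DD − I_D R_D = 8.68 − 2.83 × 1.68 = 3.92 V.
V_DS = 3.92 V ≥ V_ov = 1.1 V, confirming saturation.

I_D = 2.83 mA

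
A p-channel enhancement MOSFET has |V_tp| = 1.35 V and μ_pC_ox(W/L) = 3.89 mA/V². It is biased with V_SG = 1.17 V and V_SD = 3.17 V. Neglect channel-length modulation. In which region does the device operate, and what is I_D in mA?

V_SG = 1.17 V < |V_tp| = 1.35 V, so the transistor is in cutoff.

Cutoff; I_D = 0 mA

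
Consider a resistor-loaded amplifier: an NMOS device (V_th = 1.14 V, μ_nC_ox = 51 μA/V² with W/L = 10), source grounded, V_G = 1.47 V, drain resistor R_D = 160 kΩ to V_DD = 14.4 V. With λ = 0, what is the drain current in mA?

I_D = 0.0278 mA

V_GS = V_G = 1.47 V, so V_ov = 1.47 − 1.14 = 0.33 V.
k_n = μ_nC_ox · (W/L) = 0.51 mA/V².
Assume saturation: I_D = ½ k_n V_ov² = 0.5 × 0.51 × 0.33² = 0.0278 mA, giving V_DS = V_DD − I_D R_D = 14.4 − 0.0278 × 160 = 9.96 V.
V_DS = 9.96 V ≥ V_ov = 0.33 V, confirming saturation.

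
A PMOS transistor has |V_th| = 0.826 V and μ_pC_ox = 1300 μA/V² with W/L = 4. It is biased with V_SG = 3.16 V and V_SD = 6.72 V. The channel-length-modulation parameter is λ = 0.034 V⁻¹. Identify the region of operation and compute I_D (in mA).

Saturation; I_D = 17.4 mA

k_p = μ_pC_ox · (W/L) = 5.2 mA/V².
V_ov = V_SG − |V_th| = 3.16 − 0.826 = 2.33 V.
Since V_SD = 6.72 V ≥ V_ov = 2.33 V, the device is in saturation.
I_D = ½ k_p V_ov² (1 + λ V_SD) = 0.5 × 5.2 × 2.33² × (1 + 0.034 × 6.72) = 17.4 mA.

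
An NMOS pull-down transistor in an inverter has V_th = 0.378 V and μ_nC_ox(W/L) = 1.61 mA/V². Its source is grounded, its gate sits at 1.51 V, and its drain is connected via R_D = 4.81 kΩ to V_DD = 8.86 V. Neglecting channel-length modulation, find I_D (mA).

V_GS = V_G = 1.51 V, so V_ov = 1.51 − 0.378 = 1.13 V.
Assume saturation: I_D = ½ k_n V_ov² = 0.5 × 1.61 × 1.13² = 1.03 mA, giving V_DS = V_DD − I_D R_D = 8.86 − 1.03 × 4.81 = 3.9 V.
V_DS = 3.9 V ≥ V_ov = 1.13 V, confirming saturation.

I_D = 1.03 mA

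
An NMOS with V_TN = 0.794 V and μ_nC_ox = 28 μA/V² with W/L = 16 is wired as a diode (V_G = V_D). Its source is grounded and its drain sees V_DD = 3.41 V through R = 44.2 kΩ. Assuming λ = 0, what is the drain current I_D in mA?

With gate tied to drain, V_GS = V_DS ≥ V_GS − V_TN, so the device is in saturation.
k_n = μ_nC_ox · (W/L) = 0.448 mA/V².
KCL at the drain: ½ k_n (V_GS − V_TN)² = (V_DD − V_GS)/R.
Let x = V_GS − 0.794. Then 9.9 x² + x − 2.616 = 0, giving x = 0.466 V (positive root), so V_GS = 1.26 V.
I_D = (V_DD − V_GS)/R = (3.41 − 1.26) / 44.2 = 0.0486 mA.

I_D = 0.0486 mA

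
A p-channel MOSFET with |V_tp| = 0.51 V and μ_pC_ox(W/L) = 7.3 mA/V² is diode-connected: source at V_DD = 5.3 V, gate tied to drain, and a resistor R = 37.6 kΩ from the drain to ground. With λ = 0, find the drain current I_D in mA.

With gate tied to drain, V_SG = V_SD ≥ V_SG − |V_tp|, so the device is in saturation.
KCL at the drain: ½ k_p (V_SG − |V_tp|)² = (V_DD − V_SG)/R.
Let x = V_SG − 0.51. Then 137 x² + x − 4.79 = 0, giving x = 0.183 V (positive root), so V_SG = 0.693 V.
I_D = (V_DD − V_SG)/R = (5.3 − 0.693) / 37.6 = 0.123 mA.

I_D = 0.123 mA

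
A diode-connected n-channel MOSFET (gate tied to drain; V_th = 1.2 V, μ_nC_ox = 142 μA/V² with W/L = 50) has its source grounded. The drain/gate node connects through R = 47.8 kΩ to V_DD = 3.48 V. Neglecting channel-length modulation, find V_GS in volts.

With gate tied to drain, V_GS = V_DS ≥ V_GS − V_th, so the device is in saturation.
k_n = μ_nC_ox · (W/L) = 7.1 mA/V².
KCL at the drain: ½ k_n (V_GS − V_th)² = (V_DD − V_GS)/R.
Let x = V_GS − 1.2. Then 170 x² + x − 2.28 = 0, giving x = 0.113 V (positive root), so V_GS = 1.31 V.
I_D = (V_DD − V_GS)/R = (3.48 − 1.31) / 47.8 = 0.0453 mA.

V_GS = 1.31 V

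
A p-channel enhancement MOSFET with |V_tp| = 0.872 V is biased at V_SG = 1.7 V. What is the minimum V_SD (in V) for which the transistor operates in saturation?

The boundary between triode and saturation is V_SD = V_SG − |V_tp| = V_ov.
V_ov = 1.7 − 0.872 = 0.828 V.

V_SD,sat = 0.828 V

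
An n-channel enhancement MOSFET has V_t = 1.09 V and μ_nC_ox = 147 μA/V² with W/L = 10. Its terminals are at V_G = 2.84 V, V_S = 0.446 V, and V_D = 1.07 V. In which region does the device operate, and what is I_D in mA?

Triode; I_D = 0.910 mA

V_GS = V_G − V_S = 2.84 − 0.446 = 2.39 V; V_DS = V_D − V_S = 1.07 − 0.446 = 0.624 V.
k_n = μ_nC_ox · (W/L) = 1.47 mA/V².
V_ov = V_GS − V_t = 2.39 − 1.09 = 1.3 V.
Since V_DS = 0.624 V < V_ov = 1.3 V, the device is in the triode region.
I_D = k_n [V_ov · V_DS − ½ V_DS²] = 1.47 × [1.3 × 0.624 − 0.5 × 0.624²] = 0.91 mA.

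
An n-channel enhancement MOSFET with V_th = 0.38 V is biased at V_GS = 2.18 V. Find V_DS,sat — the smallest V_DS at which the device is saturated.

The boundary between triode and saturation is V_DS = V_GS − V_th = V_ov.
V_ov = 2.18 − 0.38 = 1.8 V.

V_DS,sat = 1.80 V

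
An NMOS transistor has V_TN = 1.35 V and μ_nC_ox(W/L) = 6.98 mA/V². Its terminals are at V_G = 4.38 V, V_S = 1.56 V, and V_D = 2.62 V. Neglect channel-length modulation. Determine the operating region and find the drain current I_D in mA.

Triode; I_D = 6.95 mA

V_GS = V_G − V_S = 4.38 − 1.56 = 2.82 V; V_DS = V_D − V_S = 2.62 − 1.56 = 1.06 V.
V_ov = V_GS − V_TN = 2.82 − 1.35 = 1.47 V.
Since V_DS = 1.06 V < V_ov = 1.47 V, the device is in the triode region.
I_D = k_n [V_ov · V_DS − ½ V_DS²] = 6.98 × [1.47 × 1.06 − 0.5 × 1.06²] = 6.95 mA.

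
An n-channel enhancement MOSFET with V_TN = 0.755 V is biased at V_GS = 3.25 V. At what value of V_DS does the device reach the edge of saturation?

The boundary between triode and saturation is V_DS = V_GS − V_TN = V_ov.
V_ov = 3.25 − 0.755 = 2.5 V.

V_DS,sat = 2.50 V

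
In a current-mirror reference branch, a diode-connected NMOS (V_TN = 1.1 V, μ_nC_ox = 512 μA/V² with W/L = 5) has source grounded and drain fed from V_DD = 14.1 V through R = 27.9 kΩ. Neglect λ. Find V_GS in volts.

With gate tied to drain, V_GS = V_DS ≥ V_GS − V_TN, so the device is in saturation.
k_n = μ_nC_ox · (W/L) = 2.56 mA/V².
KCL at the drain: ½ k_n (V_GS − V_TN)² = (V_DD − V_GS)/R.
Let x = V_GS − 1.1. Then 35.7 x² + x − 13 = 0, giving x = 0.59 V (positive root), so V_GS = 1.69 V.
I_D = (V_DD − V_GS)/R = (14.1 − 1.69) / 27.9 = 0.445 mA.

V_GS = 1.69 V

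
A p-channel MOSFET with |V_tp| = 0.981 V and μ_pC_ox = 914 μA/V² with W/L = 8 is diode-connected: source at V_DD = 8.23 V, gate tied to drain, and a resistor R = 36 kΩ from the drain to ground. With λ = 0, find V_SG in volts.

V_SG = 1.21 V

With gate tied to drain, V_SG = V_SD ≥ V_SG − |V_tp|, so the device is in saturation.
k_p = μ_pC_ox · (W/L) = 7.312 mA/V².
KCL at the drain: ½ k_p (V_SG − |V_tp|)² = (V_DD − V_SG)/R.
Let x = V_SG − 0.981. Then 132 x² + x − 7.249 = 0, giving x = 0.231 V (positive root), so V_SG = 1.21 V.
I_D = (V_DD − V_SG)/R = (8.23 − 1.21) / 36 = 0.195 mA.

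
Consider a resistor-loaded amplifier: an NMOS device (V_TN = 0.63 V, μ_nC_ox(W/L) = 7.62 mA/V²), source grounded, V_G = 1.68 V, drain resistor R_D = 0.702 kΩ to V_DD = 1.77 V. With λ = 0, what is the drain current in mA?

V_GS = V_G = 1.68 V, so V_ov = 1.68 − 0.63 = 1.05 V.
Assume saturation: I_D = ½ k_n V_ov² = 0.5 × 7.62 × 1.05² = 4.2 mA, giving V_DS = V_DD − I_D R_D = 1.77 − 4.2 × 0.702 = -1.18 V.
But -1.18 V < V_ov = 1.05 V, so the device is actually in triode.
In triode I_D = k_n[V_ov V_DS − ½ V_DS²] and I_D = (V_DD − V_DS)/R_D. Equating: 2.67 V_DS² − 6.617 V_DS + 1.77 = 0, giving V_DS = 0.305 V (the root below V_ov).
I_D = (1.77 − 0.305) / 0.702 = 2.09 mA.

I_D = 2.09 mA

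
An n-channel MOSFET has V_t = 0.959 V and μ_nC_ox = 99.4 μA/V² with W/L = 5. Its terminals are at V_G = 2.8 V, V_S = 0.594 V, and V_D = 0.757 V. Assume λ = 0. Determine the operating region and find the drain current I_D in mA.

V_GS = V_G − V_S = 2.8 − 0.594 = 2.21 V; V_DS = V_D − V_S = 0.757 − 0.594 = 0.163 V.
k_n = μ_nC_ox · (W/L) = 0.497 mA/V².
V_ov = V_GS − V_t = 2.21 − 0.959 = 1.25 V.
Since V_DS = 0.163 V < V_ov = 1.25 V, the device is in the triode region.
I_D = k_n [V_ov · V_DS − ½ V_DS²] = 0.497 × [1.25 × 0.163 − 0.5 × 0.163²] = 0.0944 mA.

Triode; I_D = 0.0944 mA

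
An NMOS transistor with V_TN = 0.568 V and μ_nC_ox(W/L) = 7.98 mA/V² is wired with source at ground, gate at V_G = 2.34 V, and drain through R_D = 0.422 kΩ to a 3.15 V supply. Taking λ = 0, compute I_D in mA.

V_GS = V_G = 2.34 V, so V_ov = 2.34 − 0.568 = 1.77 V.
Assume saturation: I_D = ½ k_n V_ov² = 0.5 × 7.98 × 1.77² = 12.5 mA, giving V_DS = V_DD − I_D R_D = 3.15 − 12.5 × 0.422 = -2.14 V.
But -2.14 V < V_ov = 1.77 V, so the device is actually in triode.
In triode I_D = k_n[V_ov V_DS − ½ V_DS²] and I_D = (V_DD − V_DS)/R_D. Equating: 1.68 V_DS² − 6.967 V_DS + 3.15 = 0, giving V_DS = 0.517 V (the root below V_ov).
I_D = (3.15 − 0.517) / 0.422 = 6.24 mA.

I_D = 6.24 mA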